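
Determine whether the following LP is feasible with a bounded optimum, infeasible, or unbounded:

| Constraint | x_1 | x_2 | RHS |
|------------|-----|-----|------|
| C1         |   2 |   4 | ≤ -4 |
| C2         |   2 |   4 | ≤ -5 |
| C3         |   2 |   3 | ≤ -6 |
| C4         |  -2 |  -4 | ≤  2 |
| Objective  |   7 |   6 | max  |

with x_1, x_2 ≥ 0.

Infeasible (no feasible solution exists)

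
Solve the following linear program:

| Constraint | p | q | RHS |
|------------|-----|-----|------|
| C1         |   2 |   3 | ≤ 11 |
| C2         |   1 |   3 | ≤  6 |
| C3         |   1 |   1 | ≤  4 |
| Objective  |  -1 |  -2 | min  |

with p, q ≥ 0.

Evaluate the objective at each vertex of the feasible region:
  z(0, 0) = 0
  z(4, 0) = -4
  z(3, 1) = -5  ←
  z(0, 2) = -4
The minimum is at p = 3, q = 1.

p = 3, q = 1, z = -5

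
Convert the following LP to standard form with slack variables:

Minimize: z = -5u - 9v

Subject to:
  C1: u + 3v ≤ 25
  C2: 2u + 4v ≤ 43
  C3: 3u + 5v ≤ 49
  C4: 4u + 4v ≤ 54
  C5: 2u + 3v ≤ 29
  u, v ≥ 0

min z = -5u - 9v

s.t.
  u + 3v + s1 = 25
  2u + 4v + s2 = 43
  3u + 5v + s3 = 49
  4u + 4v + s4 = 54
  2u + 3v + s5 = 29
  u, v, s1, s2, s3, s4, s5 ≥ 0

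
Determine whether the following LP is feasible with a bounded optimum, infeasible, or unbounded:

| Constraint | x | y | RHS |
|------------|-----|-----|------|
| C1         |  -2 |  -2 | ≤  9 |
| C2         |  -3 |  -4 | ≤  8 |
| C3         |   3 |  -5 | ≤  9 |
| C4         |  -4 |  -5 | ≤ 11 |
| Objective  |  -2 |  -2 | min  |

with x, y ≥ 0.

Unbounded (objective can decrease without bound)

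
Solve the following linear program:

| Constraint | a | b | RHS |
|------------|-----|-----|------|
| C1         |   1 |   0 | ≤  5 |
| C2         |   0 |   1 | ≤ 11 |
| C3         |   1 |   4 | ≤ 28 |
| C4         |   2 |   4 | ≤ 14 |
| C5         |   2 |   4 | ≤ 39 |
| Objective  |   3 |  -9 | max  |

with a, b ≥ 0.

Evaluate the objective at each vertex of the feasible region:
  z(0, 0) = 0
  z(5, 0) = 15  ←
  z(5, 1) = 6
  z(0, 3.5) = -31.5
The maximum is at a = 5, b = 0.

a = 5, b = 0, z = 15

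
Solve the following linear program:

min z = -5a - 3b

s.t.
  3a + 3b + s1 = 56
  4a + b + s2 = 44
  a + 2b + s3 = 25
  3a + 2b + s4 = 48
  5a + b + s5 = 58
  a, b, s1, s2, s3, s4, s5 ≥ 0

Evaluate the objective at each vertex of the feasible region:
  z(0, 0) = 0
  z(11, 0) = -55
  z(9, 8) = -69  ←
  z(0, 12.5) = -37.5
The minimum is at a = 9, b = 8.

a = 9, b = 8, z = -69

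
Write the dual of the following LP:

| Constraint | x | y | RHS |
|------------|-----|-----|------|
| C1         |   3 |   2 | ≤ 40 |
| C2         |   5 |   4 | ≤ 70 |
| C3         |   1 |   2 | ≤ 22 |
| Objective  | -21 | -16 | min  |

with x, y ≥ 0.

Primal min cᵀx s.t. Ax ≤ b, x ≥ 0  →  Dual max −bᵀy s.t. Aᵀy ≥ −c, y ≥ 0.

Maximize: z = -40y1 - 70y2 - 22y3

Subject to:
  3y1 + 5y2 + y3 ≥ 21
  2y1 + 4y2 + 2y3 ≥ 16
  y1, y2, y3 ≥ 0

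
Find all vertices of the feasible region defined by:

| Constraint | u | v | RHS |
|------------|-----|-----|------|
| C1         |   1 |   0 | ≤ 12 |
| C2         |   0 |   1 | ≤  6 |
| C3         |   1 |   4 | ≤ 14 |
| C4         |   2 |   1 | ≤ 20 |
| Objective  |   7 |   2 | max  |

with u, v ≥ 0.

(0, 0), (10, 0), (9.429, 1.143), (0, 3.5)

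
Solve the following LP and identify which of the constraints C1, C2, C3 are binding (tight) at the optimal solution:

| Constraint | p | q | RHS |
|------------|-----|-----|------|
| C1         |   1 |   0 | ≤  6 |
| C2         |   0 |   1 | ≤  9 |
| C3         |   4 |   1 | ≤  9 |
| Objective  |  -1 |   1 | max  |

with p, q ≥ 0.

At p = 0, q = 9, compute slack b - a·x for each constraint:
  C1: 6 − 0 = 6  (slack)
  C2: 9 − 9 = 0  (binding)
  C3: 9 − 9 = 0  (binding)

Optimal: p = 0, q = 9
Binding: C2, C3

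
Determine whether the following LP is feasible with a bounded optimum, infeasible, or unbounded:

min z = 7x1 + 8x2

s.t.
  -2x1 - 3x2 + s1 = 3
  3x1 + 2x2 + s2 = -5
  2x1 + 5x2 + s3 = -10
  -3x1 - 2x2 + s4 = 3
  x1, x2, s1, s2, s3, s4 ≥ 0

Infeasible (no feasible solution exists)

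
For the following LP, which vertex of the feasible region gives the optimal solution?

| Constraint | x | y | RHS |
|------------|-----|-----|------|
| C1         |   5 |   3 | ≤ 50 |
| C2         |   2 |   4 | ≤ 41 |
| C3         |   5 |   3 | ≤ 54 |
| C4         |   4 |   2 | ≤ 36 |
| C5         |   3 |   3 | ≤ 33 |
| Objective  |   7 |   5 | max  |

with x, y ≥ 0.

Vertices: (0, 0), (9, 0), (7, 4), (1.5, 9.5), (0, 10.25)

Evaluate the objective at each vertex of the feasible region:
  z(0, 0) = 0
  z(9, 0) = 63
  z(7, 4) = 69  ←
  z(1.5, 9.5) = 58
  z(0, 10.25) = 51.25
The maximum is at x = 7, y = 4.

(7, 4)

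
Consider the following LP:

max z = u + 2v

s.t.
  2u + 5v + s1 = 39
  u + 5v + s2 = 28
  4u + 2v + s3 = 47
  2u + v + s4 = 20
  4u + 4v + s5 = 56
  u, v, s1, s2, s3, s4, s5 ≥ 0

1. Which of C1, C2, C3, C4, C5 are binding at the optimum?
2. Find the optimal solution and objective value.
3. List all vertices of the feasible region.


1. C2, C4
2. u = 8, v = 4, z = 16
3. (0, 0), (10, 0), (8, 4), (0, 5.6)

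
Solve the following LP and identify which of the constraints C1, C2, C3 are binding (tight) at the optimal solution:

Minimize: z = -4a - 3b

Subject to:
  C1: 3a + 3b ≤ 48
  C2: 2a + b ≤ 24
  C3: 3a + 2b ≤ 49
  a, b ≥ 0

At a = 8, b = 8, compute slack b - a·x for each constraint:
  C1: 48 − 48 = 0  (binding)
  C2: 24 − 24 = 0  (binding)
  C3: 49 − 40 = 9  (slack)

Optimal: a = 8, b = 8
Binding: C1, C2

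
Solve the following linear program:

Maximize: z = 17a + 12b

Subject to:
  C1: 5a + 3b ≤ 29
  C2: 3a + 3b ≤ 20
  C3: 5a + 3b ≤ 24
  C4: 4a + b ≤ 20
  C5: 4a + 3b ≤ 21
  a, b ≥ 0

Evaluate the objective at each vertex of the feasible region:
  z(0, 0) = 0
  z(4.8, 0) = 81.6
  z(3, 3) = 87  ←
  z(1, 5.667) = 85
  z(0, 6.667) = 80
The maximum is at a = 3, b = 3.

a = 3, b = 3, z = 87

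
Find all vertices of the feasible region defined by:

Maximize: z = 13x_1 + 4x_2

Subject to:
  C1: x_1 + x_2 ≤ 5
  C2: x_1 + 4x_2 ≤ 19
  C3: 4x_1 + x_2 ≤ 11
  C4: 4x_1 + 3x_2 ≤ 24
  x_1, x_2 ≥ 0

(0, 0), (2.75, 0), (2, 3), (0.3333, 4.667), (0, 4.75)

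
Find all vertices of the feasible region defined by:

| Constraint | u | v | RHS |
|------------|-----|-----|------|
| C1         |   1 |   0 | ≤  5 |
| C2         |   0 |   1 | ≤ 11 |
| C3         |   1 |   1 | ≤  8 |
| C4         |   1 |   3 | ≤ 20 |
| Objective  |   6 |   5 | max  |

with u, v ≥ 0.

(0, 0), (5, 0), (5, 3), (2, 6), (0, 6.667)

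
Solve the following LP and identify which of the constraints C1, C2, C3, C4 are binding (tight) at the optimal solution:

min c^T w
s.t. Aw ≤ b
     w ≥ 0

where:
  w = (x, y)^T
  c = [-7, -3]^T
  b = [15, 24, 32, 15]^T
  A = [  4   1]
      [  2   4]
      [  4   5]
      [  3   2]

At x = 3, y = 3, compute slack b - a·x for each constraint:
  C1: 15 − 15 = 0  (binding)
  C2: 24 − 18 = 6  (slack)
  C3: 32 − 27 = 5  (slack)
  C4: 15 − 15 = 0  (binding)

Optimal: x = 3, y = 3
Binding: C1, C4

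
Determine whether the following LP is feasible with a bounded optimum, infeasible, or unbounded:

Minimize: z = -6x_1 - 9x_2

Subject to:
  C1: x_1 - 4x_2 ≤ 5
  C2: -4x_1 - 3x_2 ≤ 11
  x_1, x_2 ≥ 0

Unbounded (objective can decrease without bound)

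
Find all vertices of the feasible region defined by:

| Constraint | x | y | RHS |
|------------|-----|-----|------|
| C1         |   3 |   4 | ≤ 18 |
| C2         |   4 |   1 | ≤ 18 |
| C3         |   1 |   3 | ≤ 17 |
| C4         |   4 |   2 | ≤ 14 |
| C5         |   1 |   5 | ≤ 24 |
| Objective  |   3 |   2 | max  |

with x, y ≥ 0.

(0, 0), (3.5, 0), (2, 3), (0, 4.5)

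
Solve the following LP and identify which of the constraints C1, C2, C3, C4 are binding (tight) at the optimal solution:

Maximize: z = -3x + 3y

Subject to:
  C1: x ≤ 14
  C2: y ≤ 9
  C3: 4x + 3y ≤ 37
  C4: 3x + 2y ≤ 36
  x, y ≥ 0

At x = 0, y = 9, compute slack b - a·x for each constraint:
  C1: 14 − 0 = 14  (slack)
  C2: 9 − 9 = 0  (binding)
  C3: 37 − 27 = 10  (slack)
  C4: 36 − 18 = 18  (slack)

Optimal: x = 0, y = 9
Binding: C2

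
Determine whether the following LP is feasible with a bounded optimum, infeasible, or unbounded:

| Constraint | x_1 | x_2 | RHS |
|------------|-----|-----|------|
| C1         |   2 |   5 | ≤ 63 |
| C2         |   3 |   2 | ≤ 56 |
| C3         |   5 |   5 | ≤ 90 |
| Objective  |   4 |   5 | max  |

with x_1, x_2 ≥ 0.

Feasible with a bounded optimal solution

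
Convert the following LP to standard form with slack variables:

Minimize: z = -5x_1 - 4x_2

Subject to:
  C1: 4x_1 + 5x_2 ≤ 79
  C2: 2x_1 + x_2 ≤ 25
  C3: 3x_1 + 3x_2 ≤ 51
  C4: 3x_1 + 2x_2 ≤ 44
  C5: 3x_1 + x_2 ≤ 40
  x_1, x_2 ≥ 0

min z = -5x_1 - 4x_2

s.t.
  4x_1 + 5x_2 + s1 = 79
  2x_1 + x_2 + s2 = 25
  3x_1 + 3x_2 + s3 = 51
  3x_1 + 2x_2 + s4 = 44
  3x_1 + x_2 + s5 = 40
  x_1, x_2, s1, s2, s3, s4, s5 ≥ 0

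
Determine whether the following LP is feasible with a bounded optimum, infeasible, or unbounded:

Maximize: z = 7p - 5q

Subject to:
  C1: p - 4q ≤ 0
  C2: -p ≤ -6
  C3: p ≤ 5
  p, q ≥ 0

Infeasible (no feasible solution exists)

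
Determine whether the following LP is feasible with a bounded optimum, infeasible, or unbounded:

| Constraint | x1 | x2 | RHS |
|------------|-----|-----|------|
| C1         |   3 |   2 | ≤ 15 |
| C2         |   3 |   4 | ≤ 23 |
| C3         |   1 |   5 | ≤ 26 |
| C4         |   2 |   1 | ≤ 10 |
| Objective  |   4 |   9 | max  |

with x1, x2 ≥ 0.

Feasible with a bounded optimal solution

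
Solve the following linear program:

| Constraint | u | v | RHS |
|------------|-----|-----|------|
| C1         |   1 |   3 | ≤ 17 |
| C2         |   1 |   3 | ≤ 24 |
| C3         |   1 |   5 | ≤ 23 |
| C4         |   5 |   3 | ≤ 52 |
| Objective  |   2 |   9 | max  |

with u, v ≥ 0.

Evaluate the objective at each vertex of the feasible region:
  z(0, 0) = 0
  z(10.4, 0) = 20.8
  z(8.75, 2.75) = 42.25
  z(8, 3) = 43  ←
  z(0, 4.6) = 41.4
The maximum is at u = 8, v = 3.

u = 8, v = 3, z = 43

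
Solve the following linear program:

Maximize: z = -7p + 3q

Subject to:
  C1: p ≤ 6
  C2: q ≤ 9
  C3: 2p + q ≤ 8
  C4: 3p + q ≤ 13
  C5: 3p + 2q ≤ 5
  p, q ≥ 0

Evaluate the objective at each vertex of the feasible region:
  z(0, 0) = 0
  z(1.667, 0) = -11.67
  z(0, 2.5) = 7.5  ←
The maximum is at p = 0, q = 2.5.

p = 0, q = 2.5, z = 7.5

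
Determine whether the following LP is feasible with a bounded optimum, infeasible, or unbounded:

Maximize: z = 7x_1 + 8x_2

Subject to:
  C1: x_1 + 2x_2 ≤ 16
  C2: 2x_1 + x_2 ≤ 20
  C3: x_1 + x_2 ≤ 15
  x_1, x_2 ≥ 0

Feasible with a bounded optimal solution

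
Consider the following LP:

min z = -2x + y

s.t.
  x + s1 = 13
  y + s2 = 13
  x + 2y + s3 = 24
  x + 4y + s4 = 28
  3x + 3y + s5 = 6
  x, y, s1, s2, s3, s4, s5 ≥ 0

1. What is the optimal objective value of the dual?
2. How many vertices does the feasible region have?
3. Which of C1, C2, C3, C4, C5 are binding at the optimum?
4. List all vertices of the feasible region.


1. -4
2. 3
3. C5
4. (0, 0), (2, 0), (0, 2)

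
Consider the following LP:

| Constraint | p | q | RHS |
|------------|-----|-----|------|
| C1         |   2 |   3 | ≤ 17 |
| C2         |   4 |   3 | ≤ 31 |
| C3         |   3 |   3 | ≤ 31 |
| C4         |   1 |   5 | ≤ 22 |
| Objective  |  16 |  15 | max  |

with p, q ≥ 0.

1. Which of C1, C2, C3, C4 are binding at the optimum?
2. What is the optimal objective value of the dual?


1. C1, C2
2. 127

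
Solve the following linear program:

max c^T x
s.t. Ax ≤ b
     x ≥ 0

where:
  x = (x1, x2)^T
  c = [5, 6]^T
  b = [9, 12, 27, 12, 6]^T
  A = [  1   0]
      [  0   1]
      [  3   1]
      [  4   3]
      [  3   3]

Evaluate the objective at each vertex of the feasible region:
  z(0, 0) = 0
  z(2, 0) = 10
  z(0, 2) = 12  ←
The maximum is at x1 = 0, x2 = 2.

x1 = 0, x2 = 2, z = 12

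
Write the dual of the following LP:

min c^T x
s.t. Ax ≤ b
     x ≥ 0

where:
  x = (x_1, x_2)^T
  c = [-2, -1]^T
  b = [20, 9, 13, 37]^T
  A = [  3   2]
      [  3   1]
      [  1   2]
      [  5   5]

Primal min cᵀx s.t. Ax ≤ b, x ≥ 0  →  Dual max −bᵀy s.t. Aᵀy ≥ −c, y ≥ 0.

Maximize: z = -20y1 - 9y2 - 13y3 - 37y4

Subject to:
  3y1 + 3y2 + y3 + 5y4 ≥ 2
  2y1 + y2 + 2y3 + 5y4 ≥ 1
  y1, y2, y3, y4 ≥ 0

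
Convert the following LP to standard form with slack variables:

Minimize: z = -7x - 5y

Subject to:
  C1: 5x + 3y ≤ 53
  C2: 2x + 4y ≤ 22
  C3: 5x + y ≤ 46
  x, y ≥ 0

min z = -7x - 5y

s.t.
  5x + 3y + s1 = 53
  2x + 4y + s2 = 22
  5x + y + s3 = 46
  x, y, s1, s2, s3 ≥ 0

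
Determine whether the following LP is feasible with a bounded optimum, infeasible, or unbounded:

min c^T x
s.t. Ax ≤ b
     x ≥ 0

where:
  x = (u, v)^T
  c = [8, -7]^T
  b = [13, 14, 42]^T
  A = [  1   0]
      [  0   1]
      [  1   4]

Feasible with a bounded optimal solution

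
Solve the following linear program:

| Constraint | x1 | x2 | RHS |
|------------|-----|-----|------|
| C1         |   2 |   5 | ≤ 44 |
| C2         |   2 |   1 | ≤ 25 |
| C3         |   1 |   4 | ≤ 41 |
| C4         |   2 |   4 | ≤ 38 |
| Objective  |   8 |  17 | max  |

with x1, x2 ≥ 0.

Evaluate the objective at each vertex of the feasible region:
  z(0, 0) = 0
  z(12.5, 0) = 100
  z(10.33, 4.333) = 156.3
  z(7, 6) = 158  ←
  z(0, 8.8) = 149.6
The maximum is at x1 = 7, x2 = 6.

x1 = 7, x2 = 6, z = 158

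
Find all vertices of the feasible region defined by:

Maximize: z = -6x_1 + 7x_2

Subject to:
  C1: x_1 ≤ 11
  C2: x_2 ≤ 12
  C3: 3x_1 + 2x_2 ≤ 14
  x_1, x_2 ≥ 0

(0, 0), (4.667, 0), (0, 7)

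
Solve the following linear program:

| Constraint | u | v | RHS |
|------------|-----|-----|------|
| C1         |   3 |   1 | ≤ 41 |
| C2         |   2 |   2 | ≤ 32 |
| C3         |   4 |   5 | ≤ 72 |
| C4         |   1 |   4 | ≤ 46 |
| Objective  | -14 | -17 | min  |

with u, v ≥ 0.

Evaluate the objective at each vertex of the feasible region:
  z(0, 0) = 0
  z(13.67, 0) = -191.3
  z(12.5, 3.5) = -234.5
  z(8, 8) = -248  ←
  z(5.273, 10.18) = -246.9
  z(0, 11.5) = -195.5
The minimum is at u = 8, v = 8.

u = 8, v = 8, z = -248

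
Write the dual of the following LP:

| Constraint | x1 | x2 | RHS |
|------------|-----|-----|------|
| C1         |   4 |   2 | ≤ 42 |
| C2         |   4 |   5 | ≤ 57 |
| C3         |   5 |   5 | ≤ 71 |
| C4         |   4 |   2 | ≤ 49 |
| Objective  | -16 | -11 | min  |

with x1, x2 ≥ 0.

Primal min cᵀx s.t. Ax ≤ b, x ≥ 0  →  Dual max −bᵀy s.t. Aᵀy ≥ −c, y ≥ 0.

Maximize: z = -42y1 - 57y2 - 71y3 - 49y4

Subject to:
  4y1 + 4y2 + 5y3 + 4y4 ≥ 16
  2y1 + 5y2 + 5y3 + 2y4 ≥ 11
  y1, y2, y3, y4 ≥ 0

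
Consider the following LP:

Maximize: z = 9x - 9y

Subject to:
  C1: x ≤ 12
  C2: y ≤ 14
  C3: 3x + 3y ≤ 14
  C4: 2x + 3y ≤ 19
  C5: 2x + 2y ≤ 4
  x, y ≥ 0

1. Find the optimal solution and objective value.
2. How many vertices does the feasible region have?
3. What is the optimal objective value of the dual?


1. x = 2, y = 0, z = 18
2. 3
3. 18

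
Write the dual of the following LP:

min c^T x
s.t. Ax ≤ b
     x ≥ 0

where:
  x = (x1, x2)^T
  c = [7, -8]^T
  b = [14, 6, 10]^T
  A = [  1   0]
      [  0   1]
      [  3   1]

Primal min cᵀx s.t. Ax ≤ b, x ≥ 0  →  Dual max −bᵀy s.t. Aᵀy ≥ −c, y ≥ 0.

Maximize: z = -14y1 - 6y2 - 10y3

Subject to:
  y1 + 3y3 ≥ -7
  y2 + y3 ≥ 8
  y1, y2, y3 ≥ 0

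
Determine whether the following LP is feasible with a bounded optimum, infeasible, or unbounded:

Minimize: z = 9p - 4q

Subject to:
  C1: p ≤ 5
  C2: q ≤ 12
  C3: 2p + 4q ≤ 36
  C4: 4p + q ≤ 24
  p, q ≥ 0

Feasible with a bounded optimal solution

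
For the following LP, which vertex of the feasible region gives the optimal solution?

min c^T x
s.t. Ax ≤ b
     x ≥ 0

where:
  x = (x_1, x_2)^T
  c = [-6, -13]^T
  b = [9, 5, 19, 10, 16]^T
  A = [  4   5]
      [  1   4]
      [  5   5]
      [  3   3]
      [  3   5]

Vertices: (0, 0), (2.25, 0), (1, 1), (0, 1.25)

Evaluate the objective at each vertex of the feasible region:
  z(0, 0) = 0
  z(2.25, 0) = -13.5
  z(1, 1) = -19  ←
  z(0, 1.25) = -16.25
The minimum is at x_1 = 1, x_2 = 1.

(1, 1)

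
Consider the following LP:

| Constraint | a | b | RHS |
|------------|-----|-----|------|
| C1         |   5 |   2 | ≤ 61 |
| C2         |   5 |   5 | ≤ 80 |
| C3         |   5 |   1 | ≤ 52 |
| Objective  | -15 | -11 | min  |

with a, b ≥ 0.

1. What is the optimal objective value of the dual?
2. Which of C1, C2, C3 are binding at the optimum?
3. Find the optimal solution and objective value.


1. -212
2. C2, C3
3. a = 9, b = 7, z = -212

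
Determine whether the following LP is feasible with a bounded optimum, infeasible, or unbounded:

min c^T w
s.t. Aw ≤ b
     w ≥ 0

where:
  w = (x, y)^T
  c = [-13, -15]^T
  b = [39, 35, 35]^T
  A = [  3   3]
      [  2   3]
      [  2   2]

Feasible with a bounded optimal solution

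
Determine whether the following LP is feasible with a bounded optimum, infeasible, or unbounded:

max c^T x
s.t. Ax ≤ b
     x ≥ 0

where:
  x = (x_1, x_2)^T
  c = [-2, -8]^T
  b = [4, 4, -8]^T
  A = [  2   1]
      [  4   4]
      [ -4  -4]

Infeasible (no feasible solution exists)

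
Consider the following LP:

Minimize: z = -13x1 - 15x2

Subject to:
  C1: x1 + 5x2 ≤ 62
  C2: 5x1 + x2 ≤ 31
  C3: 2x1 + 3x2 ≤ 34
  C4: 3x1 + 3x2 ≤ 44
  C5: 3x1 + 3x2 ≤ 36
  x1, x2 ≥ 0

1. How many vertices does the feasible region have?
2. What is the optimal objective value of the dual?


1. 5
2. -176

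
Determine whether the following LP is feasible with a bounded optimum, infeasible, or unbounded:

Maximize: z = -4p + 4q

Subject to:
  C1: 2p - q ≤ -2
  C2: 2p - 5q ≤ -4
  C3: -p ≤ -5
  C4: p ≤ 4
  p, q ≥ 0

Infeasible (no feasible solution exists)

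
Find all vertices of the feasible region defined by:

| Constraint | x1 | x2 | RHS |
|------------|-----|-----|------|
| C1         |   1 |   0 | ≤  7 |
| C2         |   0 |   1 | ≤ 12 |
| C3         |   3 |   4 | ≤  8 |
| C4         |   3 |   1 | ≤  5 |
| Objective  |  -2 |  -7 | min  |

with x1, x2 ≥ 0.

(0, 0), (1.667, 0), (1.333, 1), (0, 2)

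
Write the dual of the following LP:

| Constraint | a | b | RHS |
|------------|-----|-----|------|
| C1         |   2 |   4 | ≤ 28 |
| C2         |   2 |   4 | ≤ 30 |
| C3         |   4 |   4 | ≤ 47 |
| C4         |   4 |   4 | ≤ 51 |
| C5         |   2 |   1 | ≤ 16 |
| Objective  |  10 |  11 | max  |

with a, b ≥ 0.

Primal max cᵀx s.t. Ax ≤ b, x ≥ 0  →  Dual min bᵀy s.t. Aᵀy ≥ c, y ≥ 0.

Minimize: z = 28y1 + 30y2 + 47y3 + 51y4 + 16y5

Subject to:
  2y1 + 2y2 + 4y3 + 4y4 + 2y5 ≥ 10
  4y1 + 4y2 + 4y3 + 4y4 + y5 ≥ 11
  y1, y2, y3, y4, y5 ≥ 0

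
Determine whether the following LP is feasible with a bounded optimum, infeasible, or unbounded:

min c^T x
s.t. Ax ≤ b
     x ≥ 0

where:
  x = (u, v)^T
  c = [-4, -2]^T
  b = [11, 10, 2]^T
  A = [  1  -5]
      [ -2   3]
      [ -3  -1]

Unbounded (objective can decrease without bound)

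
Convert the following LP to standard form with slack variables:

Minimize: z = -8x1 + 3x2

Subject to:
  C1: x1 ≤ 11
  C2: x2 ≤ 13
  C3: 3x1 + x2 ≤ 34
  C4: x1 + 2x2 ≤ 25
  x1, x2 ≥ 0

min z = -8x1 + 3x2

s.t.
  x1 + s1 = 11
  x2 + s2 = 13
  3x1 + x2 + s3 = 34
  x1 + 2x2 + s4 = 25
  x1, x2, s1, s2, s3, s4 ≥ 0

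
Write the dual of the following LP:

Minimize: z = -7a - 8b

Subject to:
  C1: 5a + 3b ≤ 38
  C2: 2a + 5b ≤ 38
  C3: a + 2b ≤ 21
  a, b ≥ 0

Primal min cᵀx s.t. Ax ≤ b, x ≥ 0  →  Dual max −bᵀy s.t. Aᵀy ≥ −c, y ≥ 0.

Maximize: z = -38y1 - 38y2 - 21y3

Subject to:
  5y1 + 2y2 + y3 ≥ 7
  3y1 + 5y2 + 2y3 ≥ 8
  y1, y2, y3 ≥ 0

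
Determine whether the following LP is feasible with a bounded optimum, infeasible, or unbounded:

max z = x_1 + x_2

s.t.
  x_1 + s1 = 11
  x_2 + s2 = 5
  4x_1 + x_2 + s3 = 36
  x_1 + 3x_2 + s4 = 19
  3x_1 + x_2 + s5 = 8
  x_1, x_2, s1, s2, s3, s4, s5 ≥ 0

Feasible with a bounded optimal solution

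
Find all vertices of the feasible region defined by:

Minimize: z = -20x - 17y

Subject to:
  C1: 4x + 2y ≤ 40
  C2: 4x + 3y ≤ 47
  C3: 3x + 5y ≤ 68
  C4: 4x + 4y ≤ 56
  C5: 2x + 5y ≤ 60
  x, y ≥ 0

(0, 0), (10, 0), (6.5, 7), (5, 9), (3.333, 10.67), (0, 12)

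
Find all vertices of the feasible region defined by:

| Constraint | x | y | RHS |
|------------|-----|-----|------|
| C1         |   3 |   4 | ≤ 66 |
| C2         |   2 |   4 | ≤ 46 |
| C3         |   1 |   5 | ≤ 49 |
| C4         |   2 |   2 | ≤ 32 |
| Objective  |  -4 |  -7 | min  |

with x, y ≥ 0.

(0, 0), (16, 0), (9, 7), (5.667, 8.667), (0, 9.8)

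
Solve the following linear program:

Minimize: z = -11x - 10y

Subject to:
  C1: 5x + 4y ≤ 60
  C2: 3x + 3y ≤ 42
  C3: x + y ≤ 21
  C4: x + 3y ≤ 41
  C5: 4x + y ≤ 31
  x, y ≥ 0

Evaluate the objective at each vertex of the feasible region:
  z(0, 0) = 0
  z(7.75, 0) = -85.25
  z(5.818, 7.727) = -141.3
  z(4, 10) = -144  ←
  z(0.5, 13.5) = -140.5
  z(0, 13.67) = -136.7
The minimum is at x = 4, y = 10.

x = 4, y = 10, z = -144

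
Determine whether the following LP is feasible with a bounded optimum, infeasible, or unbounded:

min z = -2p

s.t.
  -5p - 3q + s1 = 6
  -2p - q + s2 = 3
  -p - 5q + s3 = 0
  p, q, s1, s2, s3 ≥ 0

Unbounded (objective can decrease without bound)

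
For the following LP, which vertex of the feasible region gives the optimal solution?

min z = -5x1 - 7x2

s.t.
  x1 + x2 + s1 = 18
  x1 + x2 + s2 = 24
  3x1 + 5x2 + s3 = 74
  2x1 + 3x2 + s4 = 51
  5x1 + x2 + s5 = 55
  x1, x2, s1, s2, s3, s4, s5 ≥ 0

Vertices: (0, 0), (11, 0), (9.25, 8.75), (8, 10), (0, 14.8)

Evaluate the objective at each vertex of the feasible region:
  z(0, 0) = 0
  z(11, 0) = -55
  z(9.25, 8.75) = -107.5
  z(8, 10) = -110  ←
  z(0, 14.8) = -103.6
The minimum is at x1 = 8, x2 = 10.

(8, 10)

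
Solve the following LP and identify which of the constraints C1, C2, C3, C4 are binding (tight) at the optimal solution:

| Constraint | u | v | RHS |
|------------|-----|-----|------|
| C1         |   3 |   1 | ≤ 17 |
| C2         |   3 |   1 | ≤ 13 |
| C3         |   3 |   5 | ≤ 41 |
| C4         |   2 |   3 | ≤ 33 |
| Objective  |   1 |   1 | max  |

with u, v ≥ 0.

At u = 2, v = 7, compute slack b - a·x for each constraint:
  C1: 17 − 13 = 4  (slack)
  C2: 13 − 13 = 0  (binding)
  C3: 41 − 41 = 0  (binding)
  C4: 33 − 25 = 8  (slack)

Optimal: u = 2, v = 7
Binding: C2, C3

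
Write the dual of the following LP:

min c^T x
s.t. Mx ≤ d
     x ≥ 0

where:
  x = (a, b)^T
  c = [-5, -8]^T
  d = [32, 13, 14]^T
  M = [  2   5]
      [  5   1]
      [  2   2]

Primal min cᵀx s.t. Ax ≤ b, x ≥ 0  →  Dual max −bᵀy s.t. Aᵀy ≥ −c, y ≥ 0.

Maximize: z = -32y1 - 13y2 - 14y3

Subject to:
  2y1 + 5y2 + 2y3 ≥ 5
  5y1 + y2 + 2y3 ≥ 8
  y1, y2, y3 ≥ 0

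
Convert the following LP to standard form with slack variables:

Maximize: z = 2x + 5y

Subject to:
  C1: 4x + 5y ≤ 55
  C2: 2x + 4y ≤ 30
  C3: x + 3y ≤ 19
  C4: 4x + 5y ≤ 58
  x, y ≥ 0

max z = 2x + 5y

s.t.
  4x + 5y + s1 = 55
  2x + 4y + s2 = 30
  x + 3y + s3 = 19
  4x + 5y + s4 = 58
  x, y, s1, s2, s3, s4 ≥ 0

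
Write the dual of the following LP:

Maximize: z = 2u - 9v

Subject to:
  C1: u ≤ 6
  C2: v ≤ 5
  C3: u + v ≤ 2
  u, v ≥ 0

Primal max cᵀx s.t. Ax ≤ b, x ≥ 0  →  Dual min bᵀy s.t. Aᵀy ≥ c, y ≥ 0.

Minimize: z = 6y1 + 5y2 + 2y3

Subject to:
  y1 + y3 ≥ 2
  y2 + y3 ≥ -9
  y1, y2, y3 ≥ 0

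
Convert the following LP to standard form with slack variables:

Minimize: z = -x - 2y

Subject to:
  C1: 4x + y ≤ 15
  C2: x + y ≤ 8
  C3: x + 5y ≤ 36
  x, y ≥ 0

min z = -x - 2y

s.t.
  4x + y + s1 = 15
  x + y + s2 = 8
  x + 5y + s3 = 36
  x, y, s1, s2, s3 ≥ 0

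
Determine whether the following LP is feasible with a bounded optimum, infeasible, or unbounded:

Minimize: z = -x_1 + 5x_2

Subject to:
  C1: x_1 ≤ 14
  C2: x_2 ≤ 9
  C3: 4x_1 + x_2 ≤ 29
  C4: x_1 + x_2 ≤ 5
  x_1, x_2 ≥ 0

Feasible with a bounded optimal solution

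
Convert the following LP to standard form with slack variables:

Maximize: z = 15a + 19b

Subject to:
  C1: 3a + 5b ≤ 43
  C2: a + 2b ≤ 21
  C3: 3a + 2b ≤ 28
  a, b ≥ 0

max z = 15a + 19b

s.t.
  3a + 5b + s1 = 43
  a + 2b + s2 = 21
  3a + 2b + s3 = 28
  a, b, s1, s2, s3 ≥ 0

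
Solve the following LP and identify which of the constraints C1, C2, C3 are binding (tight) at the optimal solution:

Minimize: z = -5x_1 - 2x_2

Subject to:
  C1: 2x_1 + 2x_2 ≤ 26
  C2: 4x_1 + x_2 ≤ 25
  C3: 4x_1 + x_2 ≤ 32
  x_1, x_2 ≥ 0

At x_1 = 4, x_2 = 9, compute slack b - a·x for each constraint:
  C1: 26 − 26 = 0  (binding)
  C2: 25 − 25 = 0  (binding)
  C3: 32 − 25 = 7  (slack)

Optimal: x_1 = 4, x_2 = 9
Binding: C1, C2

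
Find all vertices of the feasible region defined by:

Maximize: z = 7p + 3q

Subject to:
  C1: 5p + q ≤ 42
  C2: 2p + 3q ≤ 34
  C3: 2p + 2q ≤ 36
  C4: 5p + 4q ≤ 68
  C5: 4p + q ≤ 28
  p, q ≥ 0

(0, 0), (7, 0), (5, 8), (0, 11.33)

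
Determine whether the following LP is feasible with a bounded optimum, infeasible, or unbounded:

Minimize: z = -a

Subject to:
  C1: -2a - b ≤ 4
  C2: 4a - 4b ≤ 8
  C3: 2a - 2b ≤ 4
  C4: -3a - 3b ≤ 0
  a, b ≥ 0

Unbounded (objective can decrease without bound)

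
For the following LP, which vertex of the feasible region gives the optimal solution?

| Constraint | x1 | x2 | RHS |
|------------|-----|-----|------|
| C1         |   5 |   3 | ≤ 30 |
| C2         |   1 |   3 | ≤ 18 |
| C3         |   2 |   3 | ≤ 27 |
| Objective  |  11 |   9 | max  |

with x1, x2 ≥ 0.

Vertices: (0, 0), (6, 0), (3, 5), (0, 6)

Evaluate the objective at each vertex of the feasible region:
  z(0, 0) = 0
  z(6, 0) = 66
  z(3, 5) = 78  ←
  z(0, 6) = 54
The maximum is at x1 = 3, x2 = 5.

(3, 5)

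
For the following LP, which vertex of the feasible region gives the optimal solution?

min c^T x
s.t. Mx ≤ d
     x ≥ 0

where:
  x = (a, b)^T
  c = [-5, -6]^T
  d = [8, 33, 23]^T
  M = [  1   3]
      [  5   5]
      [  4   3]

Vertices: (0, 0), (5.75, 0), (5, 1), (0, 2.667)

Evaluate the objective at each vertex of the feasible region:
  z(0, 0) = 0
  z(5.75, 0) = -28.75
  z(5, 1) = -31  ←
  z(0, 2.667) = -16
The minimum is at a = 5, b = 1.

(5, 1)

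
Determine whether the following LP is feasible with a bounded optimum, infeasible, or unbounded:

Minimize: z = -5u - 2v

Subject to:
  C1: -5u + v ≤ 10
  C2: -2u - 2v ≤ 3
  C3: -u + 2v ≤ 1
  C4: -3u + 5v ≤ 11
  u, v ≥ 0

Unbounded (objective can decrease without bound)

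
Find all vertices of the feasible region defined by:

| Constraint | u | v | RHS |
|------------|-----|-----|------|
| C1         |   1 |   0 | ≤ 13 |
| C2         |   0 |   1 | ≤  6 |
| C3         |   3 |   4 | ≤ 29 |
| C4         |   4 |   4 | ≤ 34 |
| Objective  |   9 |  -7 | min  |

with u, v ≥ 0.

(0, 0), (8.5, 0), (5, 3.5), (1.667, 6), (0, 6)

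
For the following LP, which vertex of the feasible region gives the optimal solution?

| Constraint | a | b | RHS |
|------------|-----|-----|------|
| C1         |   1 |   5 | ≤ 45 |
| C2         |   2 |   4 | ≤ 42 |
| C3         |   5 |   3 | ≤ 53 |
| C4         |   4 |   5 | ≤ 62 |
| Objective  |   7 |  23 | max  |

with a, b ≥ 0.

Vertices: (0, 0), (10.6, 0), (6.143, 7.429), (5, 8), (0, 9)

Evaluate the objective at each vertex of the feasible region:
  z(0, 0) = 0
  z(10.6, 0) = 74.2
  z(6.143, 7.429) = 213.9
  z(5, 8) = 219  ←
  z(0, 9) = 207
The maximum is at a = 5, b = 8.

(5, 8)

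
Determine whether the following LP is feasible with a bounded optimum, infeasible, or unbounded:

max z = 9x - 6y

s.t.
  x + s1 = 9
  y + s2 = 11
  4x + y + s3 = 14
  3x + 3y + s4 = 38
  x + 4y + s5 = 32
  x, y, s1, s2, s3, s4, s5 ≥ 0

Feasible with a bounded optimal solution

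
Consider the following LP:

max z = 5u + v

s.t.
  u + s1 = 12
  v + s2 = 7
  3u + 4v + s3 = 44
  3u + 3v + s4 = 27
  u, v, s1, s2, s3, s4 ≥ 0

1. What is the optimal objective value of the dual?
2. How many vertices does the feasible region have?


1. 45
2. 4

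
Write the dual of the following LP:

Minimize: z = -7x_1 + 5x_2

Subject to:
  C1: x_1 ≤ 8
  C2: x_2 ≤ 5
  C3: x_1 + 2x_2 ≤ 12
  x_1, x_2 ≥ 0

Primal min cᵀx s.t. Ax ≤ b, x ≥ 0  →  Dual max −bᵀy s.t. Aᵀy ≥ −c, y ≥ 0.

Maximize: z = -8y1 - 5y2 - 12y3

Subject to:
  y1 + y3 ≥ 7
  y2 + 2y3 ≥ -5
  y1, y2, y3 ≥ 0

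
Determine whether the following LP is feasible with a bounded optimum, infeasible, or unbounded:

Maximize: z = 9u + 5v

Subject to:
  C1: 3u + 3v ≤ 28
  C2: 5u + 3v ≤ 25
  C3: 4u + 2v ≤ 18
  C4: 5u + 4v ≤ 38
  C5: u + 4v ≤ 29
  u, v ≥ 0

Feasible with a bounded optimal solution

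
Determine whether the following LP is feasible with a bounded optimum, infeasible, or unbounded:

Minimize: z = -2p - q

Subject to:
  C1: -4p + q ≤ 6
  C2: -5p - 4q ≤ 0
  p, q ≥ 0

Unbounded (objective can decrease without bound)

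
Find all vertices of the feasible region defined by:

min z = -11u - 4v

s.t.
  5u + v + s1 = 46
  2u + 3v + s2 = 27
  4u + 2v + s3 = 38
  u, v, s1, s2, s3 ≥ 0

(0, 0), (9.2, 0), (9, 1), (7.5, 4), (0, 9)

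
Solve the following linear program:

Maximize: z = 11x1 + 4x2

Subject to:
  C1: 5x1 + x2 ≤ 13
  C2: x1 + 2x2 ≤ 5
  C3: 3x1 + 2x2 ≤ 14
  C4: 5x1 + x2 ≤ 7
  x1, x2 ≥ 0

Evaluate the objective at each vertex of the feasible region:
  z(0, 0) = 0
  z(1.4, 0) = 15.4
  z(1, 2) = 19  ←
  z(0, 2.5) = 10
The maximum is at x1 = 1, x2 = 2.

x1 = 1, x2 = 2, z = 19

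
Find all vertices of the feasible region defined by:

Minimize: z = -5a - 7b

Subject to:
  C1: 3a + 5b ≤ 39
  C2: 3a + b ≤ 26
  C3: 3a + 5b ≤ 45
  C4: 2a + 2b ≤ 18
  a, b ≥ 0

(0, 0), (8.667, 0), (8.5, 0.5), (3, 6), (0, 7.8)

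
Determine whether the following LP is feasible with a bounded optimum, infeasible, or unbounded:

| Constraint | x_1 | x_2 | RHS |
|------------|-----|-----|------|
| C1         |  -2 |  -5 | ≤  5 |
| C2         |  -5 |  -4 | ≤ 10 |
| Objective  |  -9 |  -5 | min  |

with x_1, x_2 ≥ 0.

Unbounded (objective can decrease without bound)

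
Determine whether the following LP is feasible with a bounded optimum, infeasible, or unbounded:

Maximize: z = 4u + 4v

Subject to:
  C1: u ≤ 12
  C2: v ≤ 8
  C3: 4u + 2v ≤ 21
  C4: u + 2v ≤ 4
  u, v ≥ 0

Feasible with a bounded optimal solution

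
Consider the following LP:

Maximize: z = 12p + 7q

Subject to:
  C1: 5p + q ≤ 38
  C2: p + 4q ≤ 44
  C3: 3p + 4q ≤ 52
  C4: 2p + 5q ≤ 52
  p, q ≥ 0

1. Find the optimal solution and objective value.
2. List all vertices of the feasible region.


1. p = 6, q = 8, z = 128
2. (0, 0), (7.6, 0), (6, 8), (0, 10.4)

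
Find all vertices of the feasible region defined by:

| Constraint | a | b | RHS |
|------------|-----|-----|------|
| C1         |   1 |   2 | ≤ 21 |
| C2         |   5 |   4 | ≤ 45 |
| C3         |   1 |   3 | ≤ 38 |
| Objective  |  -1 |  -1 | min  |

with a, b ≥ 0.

(0, 0), (9, 0), (1, 10), (0, 10.5)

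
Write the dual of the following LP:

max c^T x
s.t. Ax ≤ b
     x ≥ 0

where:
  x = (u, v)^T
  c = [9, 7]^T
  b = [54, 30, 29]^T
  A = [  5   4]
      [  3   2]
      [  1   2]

Primal max cᵀx s.t. Ax ≤ b, x ≥ 0  →  Dual min bᵀy s.t. Aᵀy ≥ c, y ≥ 0.

Minimize: z = 54y1 + 30y2 + 29y3

Subject to:
  5y1 + 3y2 + y3 ≥ 9
  4y1 + 2y2 + 2y3 ≥ 7
  y1, y2, y3 ≥ 0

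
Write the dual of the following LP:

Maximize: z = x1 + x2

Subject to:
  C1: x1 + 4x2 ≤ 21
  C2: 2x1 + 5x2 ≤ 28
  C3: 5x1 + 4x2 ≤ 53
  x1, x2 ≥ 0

Primal max cᵀx s.t. Ax ≤ b, x ≥ 0  →  Dual min bᵀy s.t. Aᵀy ≥ c, y ≥ 0.

Minimize: z = 21y1 + 28y2 + 53y3

Subject to:
  y1 + 2y2 + 5y3 ≥ 1
  4y1 + 5y2 + 4y3 ≥ 1
  y1, y2, y3 ≥ 0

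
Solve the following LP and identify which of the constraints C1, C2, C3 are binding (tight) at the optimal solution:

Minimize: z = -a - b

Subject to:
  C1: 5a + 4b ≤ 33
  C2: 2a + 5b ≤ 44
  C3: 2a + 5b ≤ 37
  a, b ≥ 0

At a = 1, b = 7, compute slack b - a·x for each constraint:
  C1: 33 − 33 = 0  (binding)
  C2: 44 − 37 = 7  (slack)
  C3: 37 − 37 = 0  (binding)

Optimal: a = 1, b = 7
Binding: C1, C3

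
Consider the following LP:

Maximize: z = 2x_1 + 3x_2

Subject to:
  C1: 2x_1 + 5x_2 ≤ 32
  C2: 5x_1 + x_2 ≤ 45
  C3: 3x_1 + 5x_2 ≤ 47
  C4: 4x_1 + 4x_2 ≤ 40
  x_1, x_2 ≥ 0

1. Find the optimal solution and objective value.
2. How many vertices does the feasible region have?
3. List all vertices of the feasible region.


1. x_1 = 6, x_2 = 4, z = 24
2. 5
3. (0, 0), (9, 0), (8.75, 1.25), (6, 4), (0, 6.4)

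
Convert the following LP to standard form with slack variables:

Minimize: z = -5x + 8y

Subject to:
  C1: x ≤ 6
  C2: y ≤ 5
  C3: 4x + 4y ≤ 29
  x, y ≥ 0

min z = -5x + 8y

s.t.
  x + s1 = 6
  y + s2 = 5
  4x + 4y + s3 = 29
  x, y, s1, s2, s3 ≥ 0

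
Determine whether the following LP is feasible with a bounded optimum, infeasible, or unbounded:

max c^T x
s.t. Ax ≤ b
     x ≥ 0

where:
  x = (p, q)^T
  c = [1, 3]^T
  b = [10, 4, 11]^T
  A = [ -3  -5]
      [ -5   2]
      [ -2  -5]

Unbounded (objective can increase without bound)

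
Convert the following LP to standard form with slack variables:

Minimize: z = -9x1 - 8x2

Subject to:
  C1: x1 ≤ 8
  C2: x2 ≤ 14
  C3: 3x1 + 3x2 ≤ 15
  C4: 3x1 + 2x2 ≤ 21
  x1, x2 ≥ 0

min z = -9x1 - 8x2

s.t.
  x1 + s1 = 8
  x2 + s2 = 14
  3x1 + 3x2 + s3 = 15
  3x1 + 2x2 + s4 = 21
  x1, x2, s1, s2, s3, s4 ≥ 0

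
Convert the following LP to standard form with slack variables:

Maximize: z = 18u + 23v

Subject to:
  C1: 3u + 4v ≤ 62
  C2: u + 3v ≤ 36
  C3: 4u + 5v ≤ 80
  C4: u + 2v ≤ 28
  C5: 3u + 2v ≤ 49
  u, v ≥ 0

max z = 18u + 23v

s.t.
  3u + 4v + s1 = 62
  u + 3v + s2 = 36
  4u + 5v + s3 = 80
  u + 2v + s4 = 28
  3u + 2v + s5 = 49
  u, v, s1, s2, s3, s4, s5 ≥ 0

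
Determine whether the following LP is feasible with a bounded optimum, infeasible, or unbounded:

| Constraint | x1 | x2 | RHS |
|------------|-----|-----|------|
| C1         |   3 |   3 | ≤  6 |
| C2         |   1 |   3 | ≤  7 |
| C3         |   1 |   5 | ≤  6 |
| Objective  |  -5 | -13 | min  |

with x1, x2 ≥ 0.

Feasible with a bounded optimal solution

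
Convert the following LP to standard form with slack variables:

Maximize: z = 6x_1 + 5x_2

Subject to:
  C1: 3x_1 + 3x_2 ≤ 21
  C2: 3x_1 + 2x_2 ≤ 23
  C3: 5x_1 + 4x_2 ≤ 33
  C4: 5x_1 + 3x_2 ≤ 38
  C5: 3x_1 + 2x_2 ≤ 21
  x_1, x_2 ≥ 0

max z = 6x_1 + 5x_2

s.t.
  3x_1 + 3x_2 + s1 = 21
  3x_1 + 2x_2 + s2 = 23
  5x_1 + 4x_2 + s3 = 33
  5x_1 + 3x_2 + s4 = 38
  3x_1 + 2x_2 + s5 = 21
  x_1, x_2, s1, s2, s3, s4, s5 ≥ 0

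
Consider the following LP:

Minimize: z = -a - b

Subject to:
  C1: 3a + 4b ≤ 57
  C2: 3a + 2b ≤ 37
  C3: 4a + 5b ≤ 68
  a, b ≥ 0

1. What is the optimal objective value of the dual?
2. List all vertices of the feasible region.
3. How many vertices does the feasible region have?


1. -15
2. (0, 0), (12.33, 0), (7, 8), (0, 13.6)
3. 4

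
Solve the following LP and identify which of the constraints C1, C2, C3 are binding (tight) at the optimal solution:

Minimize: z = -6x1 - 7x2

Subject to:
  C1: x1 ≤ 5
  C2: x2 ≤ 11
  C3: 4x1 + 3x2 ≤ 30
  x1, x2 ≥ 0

At x1 = 0, x2 = 10, compute slack b - a·x for each constraint:
  C1: 5 − 0 = 5  (slack)
  C2: 11 − 10 = 1  (slack)
  C3: 30 − 30 = 0  (binding)

Optimal: x1 = 0, x2 = 10
Binding: C3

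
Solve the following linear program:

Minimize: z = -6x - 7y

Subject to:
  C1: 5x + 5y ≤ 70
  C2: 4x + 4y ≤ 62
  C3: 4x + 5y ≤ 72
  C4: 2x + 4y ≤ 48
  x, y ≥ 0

Evaluate the objective at each vertex of the feasible region:
  z(0, 0) = 0
  z(14, 0) = -84
  z(4, 10) = -94  ←
  z(0, 12) = -84
The minimum is at x = 4, y = 10.

x = 4, y = 10, z = -94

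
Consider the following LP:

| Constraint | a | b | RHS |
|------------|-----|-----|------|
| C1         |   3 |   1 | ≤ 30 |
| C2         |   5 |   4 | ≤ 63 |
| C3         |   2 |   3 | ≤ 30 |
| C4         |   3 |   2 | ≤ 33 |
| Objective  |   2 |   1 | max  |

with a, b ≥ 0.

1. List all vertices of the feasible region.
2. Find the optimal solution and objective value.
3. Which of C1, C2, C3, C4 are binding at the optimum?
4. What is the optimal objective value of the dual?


1. (0, 0), (10, 0), (9, 3), (7.8, 4.8), (0, 10)
2. a = 9, b = 3, z = 21
3. C1, C4
4. 21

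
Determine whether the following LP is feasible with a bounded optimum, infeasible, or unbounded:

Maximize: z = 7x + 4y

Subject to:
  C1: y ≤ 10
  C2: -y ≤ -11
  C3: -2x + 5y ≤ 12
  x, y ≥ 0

Infeasible (no feasible solution exists)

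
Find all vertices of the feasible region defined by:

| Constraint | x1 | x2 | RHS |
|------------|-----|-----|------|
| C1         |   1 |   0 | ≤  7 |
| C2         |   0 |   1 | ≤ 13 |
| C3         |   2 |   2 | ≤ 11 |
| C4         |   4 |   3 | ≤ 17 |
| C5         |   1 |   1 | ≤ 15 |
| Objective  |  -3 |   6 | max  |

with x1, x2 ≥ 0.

(0, 0), (4.25, 0), (0.5, 5), (0, 5.5)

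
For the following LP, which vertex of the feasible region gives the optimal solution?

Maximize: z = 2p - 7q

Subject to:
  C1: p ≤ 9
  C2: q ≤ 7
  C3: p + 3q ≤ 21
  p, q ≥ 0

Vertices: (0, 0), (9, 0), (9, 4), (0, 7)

Evaluate the objective at each vertex of the feasible region:
  z(0, 0) = 0
  z(9, 0) = 18  ←
  z(9, 4) = -10
  z(0, 7) = -49
The maximum is at p = 9, q = 0.

(9, 0)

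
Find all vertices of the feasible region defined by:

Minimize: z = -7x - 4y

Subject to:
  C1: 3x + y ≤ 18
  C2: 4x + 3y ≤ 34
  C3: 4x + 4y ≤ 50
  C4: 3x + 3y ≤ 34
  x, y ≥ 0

(0, 0), (6, 0), (4, 6), (0, 11.33)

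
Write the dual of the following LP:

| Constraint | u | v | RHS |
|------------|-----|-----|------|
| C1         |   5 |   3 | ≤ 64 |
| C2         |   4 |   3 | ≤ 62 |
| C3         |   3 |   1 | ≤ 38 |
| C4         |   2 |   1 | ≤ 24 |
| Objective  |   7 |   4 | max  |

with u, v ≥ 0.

Primal max cᵀx s.t. Ax ≤ b, x ≥ 0  →  Dual min bᵀy s.t. Aᵀy ≥ c, y ≥ 0.

Minimize: z = 64y1 + 62y2 + 38y3 + 24y4

Subject to:
  5y1 + 4y2 + 3y3 + 2y4 ≥ 7
  3y1 + 3y2 + y3 + y4 ≥ 4
  y1, y2, y3, y4 ≥ 0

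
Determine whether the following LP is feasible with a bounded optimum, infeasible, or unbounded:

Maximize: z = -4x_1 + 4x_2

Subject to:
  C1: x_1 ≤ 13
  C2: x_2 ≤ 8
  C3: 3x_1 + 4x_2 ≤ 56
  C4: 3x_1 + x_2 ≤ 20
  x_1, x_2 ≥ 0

Feasible with a bounded optimal solution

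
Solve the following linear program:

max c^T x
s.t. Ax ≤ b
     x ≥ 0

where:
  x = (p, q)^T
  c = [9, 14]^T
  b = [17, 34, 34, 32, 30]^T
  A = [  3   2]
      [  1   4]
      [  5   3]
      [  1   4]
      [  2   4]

Evaluate the objective at each vertex of the feasible region:
  z(0, 0) = 0
  z(5.667, 0) = 51
  z(1, 7) = 107  ←
  z(0, 7.5) = 105
The maximum is at p = 1, q = 7.

p = 1, q = 7, z = 107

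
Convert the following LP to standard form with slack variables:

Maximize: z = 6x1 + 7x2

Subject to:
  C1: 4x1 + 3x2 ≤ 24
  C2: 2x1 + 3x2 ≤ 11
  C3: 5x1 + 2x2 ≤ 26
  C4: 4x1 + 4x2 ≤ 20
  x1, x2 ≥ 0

max z = 6x1 + 7x2

s.t.
  4x1 + 3x2 + s1 = 24
  2x1 + 3x2 + s2 = 11
  5x1 + 2x2 + s3 = 26
  4x1 + 4x2 + s4 = 20
  x1, x2, s1, s2, s3, s4 ≥ 0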